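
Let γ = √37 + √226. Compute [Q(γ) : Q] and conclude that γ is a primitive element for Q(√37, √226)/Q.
[Q(γ) : Q] = 4 (equivalently, Q(γ) = Q(√37, √226))

Obviously Q(γ) ⊆ Q(√37, √226), and [Q(√37, √226):Q] = 4 (since 37, 226 are distinct squarefree integers > 1 with 8362 not a perfect square). To show equality we compute the minimal polynomial of γ. From γ = √37 + √226: γ^2 = 37 + 2√(8362) + 226 = 263 + 2√(8362), so γ^2 - 263 = 2√(8362); squaring, (γ^2 - 263)^2 = 4·8362, i.e. γ^4 - 526γ^2 + 69169 - 33448 = 0, i.e. γ^4 - 526γ^2 + 35721 = 0. So γ is a root of x^4 - 526x^2 + 35721. This polynomial is irreducible over Q: it has no rational root (each ±√37 ± √226 is irrational), and any factorization into two quadratics over Q would force √(8362) ∈ Q (pairing opposite roots) or √37, √226 ∈ Q (other pairings), all impossible. Hence [Q(γ):Q] = 4 = [Q(√37, √226):Q], so Q(γ) = Q(√37, √226).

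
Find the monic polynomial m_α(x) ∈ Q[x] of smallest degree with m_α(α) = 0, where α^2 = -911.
m_α(x) = x^2 + 911

α satisfies α^2 + 911 = 0, so x^2 + 911 annihilates α. Since d = -911 is squarefree and ≠ 1, it is not a perfect square in Q, so x^2 + 911 has no rational root and is therefore irreducible over Q (a degree-2 polynomial over a field is irreducible iff it has no root). Hence m_α(x) = x^2 + 911.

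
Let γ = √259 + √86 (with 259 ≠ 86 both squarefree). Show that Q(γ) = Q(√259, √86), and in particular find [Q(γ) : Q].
[Q(γ) : Q] = 4 (equivalently, Q(γ) = Q(√259, √86))

Obviously Q(γ) ⊆ Q(√259, √86), and [Q(√259, √86):Q] = 4 (since 259, 86 are distinct squarefree integers > 1 with 22274 not a perfect square). To show equality we compute the minimal polynomial of γ. From γ = √259 + √86: γ^2 = 259 + 2√(22274) + 86 = 345 + 2√(22274), so γ^2 - 345 = 2√(22274); squaring, (γ^2 - 345)^2 = 4·22274, i.e. γ^4 - 690γ^2 + 119025 - 89096 = 0, i.e. γ^4 - 690γ^2 + 29929 = 0. So γ is a root of x^4 - 690x^2 + 29929. This polynomial is irreducible over Q: it has no rational root (each ±√259 ± √86 is irrational), and any factorization into two quadratics over Q would force √(22274) ∈ Q (pairing opposite roots) or √259, √86 ∈ Q (other pairings), all impossible. Hence [Q(γ):Q] = 4 = [Q(√259, √86):Q], so Q(γ) = Q(√259, √86).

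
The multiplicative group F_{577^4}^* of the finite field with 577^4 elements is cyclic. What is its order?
|F_{577^4}^*| = 110841719040

F_{577^4} has 577^4 = 110841719041 elements; its multiplicative group consists of all nonzero elements, so |F_{577^4}^*| = 110841719041 - 1 = 110841719040. (It is cyclic since any finite subgroup of the multiplicative group of a field is cyclic.)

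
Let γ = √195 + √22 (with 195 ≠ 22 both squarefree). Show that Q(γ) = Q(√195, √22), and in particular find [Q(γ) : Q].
[Q(γ) : Q] = 4 (equivalently, Q(γ) = Q(√195, √22))

Obviously Q(γ) ⊆ Q(√195, √22), and [Q(√195, √22):Q] = 4 (since 195, 22 are distinct squarefree integers > 1 with 4290 not a perfect square). To show equality we compute the minimal polynomial of γ. From γ = √195 + √22: γ^2 = 195 + 2√(4290) + 22 = 217 + 2√(4290), so γ^2 - 217 = 2√(4290); squaring, (γ^2 - 217)^2 = 4·4290, i.e. γ^4 - 434γ^2 + 47089 - 17160 = 0, i.e. γ^4 - 434γ^2 + 29929 = 0. So γ is a root of x^4 - 434x^2 + 29929. This polynomial is irreducible over Q: it has no rational root (each ±√195 ± √22 is irrational), and any factorization into two quadratics over Q would force √(4290) ∈ Q (pairing opposite roots) or √195, √22 ∈ Q (other pairings), all impossible. Hence [Q(γ):Q] = 4 = [Q(√195, √22):Q], so Q(γ) = Q(√195, √22).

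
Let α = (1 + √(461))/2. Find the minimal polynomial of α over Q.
m_α(x) = x^2 - x - 115

From 2α - 1 = √(461), squaring gives (2α - 1)^2 = 461, i.e. 4α^2 - 4α + 1 = 461, so α^2 - α + (1 - 461)/4 = 0. Since 461 ≡ 1 (mod 4), (1 - 461)/4 = -115 ∈ Z. The polynomial x^2 - x - 115 has discriminant 1 - 4·(-115) = 461, which is not a perfect square in Q (d = 461 is squarefree and ≠ 1), so x^2 - x - 115 is irreducible over Q. It is the minimal polynomial of α.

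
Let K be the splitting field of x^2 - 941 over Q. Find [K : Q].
[K : Q] = 2

f(x) = x^2 - 941 factors as (x - √941)(x + √941). The splitting field is K = Q(√941). Since 941 is squarefree and > 1, it is not a perfect square, so x^2 - 941 is irreducible over Q and [Q(√941) : Q] = 2. Hence [K : Q] = 2.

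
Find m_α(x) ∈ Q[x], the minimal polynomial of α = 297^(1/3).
m_α(x) = x^3 - 297

α satisfies α^3 = 297, so x^3 - 297 annihilates α. By the rational root test, a rational root p/q (in lowest terms) of x^3 - 297 would satisfy p^3 = 297 q^3, forcing q = 1 and p^3 = 297; but 297 is not a perfect cube, contradiction. A monic cubic over Q with no rational root is irreducible (any nontrivial factorization would include a linear factor). Hence x^3 - 297 is the minimal polynomial of α, and in particular [Q(α):Q] = 3.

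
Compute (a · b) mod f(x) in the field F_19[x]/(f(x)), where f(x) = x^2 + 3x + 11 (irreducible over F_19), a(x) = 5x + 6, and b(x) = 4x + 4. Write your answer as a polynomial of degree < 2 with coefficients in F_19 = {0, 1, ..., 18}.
a · b ≡ 3x + 13 (mod f(x))

Multiply in F_19[x]: a(x)·b(x) = (5x + 6)·(4x + 4) = x^2 + 6x + 5. This has degree ≥ 2, so divide by f(x) over F_19: x^2 + 6x + 5 = (1)·(x^2 + 3x + 11) + (3x + 13). Hence a·b ≡ 3x + 13 (mod f). (F_19[x]/(f) is a field with 19^2 = 361 elements since f is irreducible of degree 2.)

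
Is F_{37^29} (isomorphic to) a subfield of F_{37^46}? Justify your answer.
No: F_{37^29} is not a subfield of F_{37^46}

F_{p^m} embeds in F_{p^n} iff m | n. Here 29 ∤ 46 (since 46 = 1·29 + 17 with remainder 17 ≠ 0), so F_{37^29} is not a subfield of F_{37^46}. Equivalently: if it were, the tower law would give 29 = [F_{37^29}:F_37] dividing [F_{37^46}:F_37] = 46, contradiction.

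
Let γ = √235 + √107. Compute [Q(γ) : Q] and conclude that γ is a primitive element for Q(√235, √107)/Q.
[Q(γ) : Q] = 4 (equivalently, Q(γ) = Q(√235, √107))

Obviously Q(γ) ⊆ Q(√235, √107), and [Q(√235, √107):Q] = 4 (since 235, 107 are distinct squarefree integers > 1 with 25145 not a perfect square). To show equality we compute the minimal polynomial of γ. From γ = √235 + √107: γ^2 = 235 + 2√(25145) + 107 = 342 + 2√(25145), so γ^2 - 342 = 2√(25145); squaring, (γ^2 - 342)^2 = 4·25145, i.e. γ^4 - 684γ^2 + 116964 - 100580 = 0, i.e. γ^4 - 684γ^2 + 16384 = 0. So γ is a root of x^4 - 684x^2 + 16384. This polynomial is irreducible over Q: it has no rational root (each ±√235 ± √107 is irrational), and any factorization into two quadratics over Q would force √(25145) ∈ Q (pairing opposite roots) or √235, √107 ∈ Q (other pairings), all impossible. Hence [Q(γ):Q] = 4 = [Q(√235, √107):Q], so Q(γ) = Q(√235, √107).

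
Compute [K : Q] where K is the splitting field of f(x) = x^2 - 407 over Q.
[K : Q] = 2

f(x) = x^2 - 407 factors as (x - √407)(x + √407). The splitting field is K = Q(√407). Since 407 is squarefree and > 1, it is not a perfect square, so x^2 - 407 is irreducible over Q and [Q(√407) : Q] = 2. Hence [K : Q] = 2.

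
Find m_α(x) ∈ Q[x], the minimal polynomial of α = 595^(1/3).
m_α(x) = x^3 - 595

α satisfies α^3 = 595, so x^3 - 595 annihilates α. By the rational root test, a rational root p/q (in lowest terms) of x^3 - 595 would satisfy p^3 = 595 q^3, forcing q = 1 and p^3 = 595; but 595 is not a perfect cube, contradiction. A monic cubic over Q with no rational root is irreducible (any nontrivial factorization would include a linear factor). Hence x^3 - 595 is the minimal polynomial of α, and in particular [Q(α):Q] = 3.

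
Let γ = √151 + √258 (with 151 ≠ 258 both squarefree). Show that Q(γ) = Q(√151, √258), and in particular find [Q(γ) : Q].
[Q(γ) : Q] = 4 (equivalently, Q(γ) = Q(√151, √258))

Obviously Q(γ) ⊆ Q(√151, √258), and [Q(√151, √258):Q] = 4 (since 151, 258 are distinct squarefree integers > 1 with 38958 not a perfect square). To show equality we compute the minimal polynomial of γ. From γ = √151 + √258: γ^2 = 151 + 2√(38958) + 258 = 409 + 2√(38958), so γ^2 - 409 = 2√(38958); squaring, (γ^2 - 409)^2 = 4·38958, i.e. γ^4 - 818γ^2 + 167281 - 155832 = 0, i.e. γ^4 - 818γ^2 + 11449 = 0. So γ is a root of x^4 - 818x^2 + 11449. This polynomial is irreducible over Q: it has no rational root (each ±√151 ± √258 is irrational), and any factorization into two quadratics over Q would force √(38958) ∈ Q (pairing opposite roots) or √151, √258 ∈ Q (other pairings), all impossible. Hence [Q(γ):Q] = 4 = [Q(√151, √258):Q], so Q(γ) = Q(√151, √258).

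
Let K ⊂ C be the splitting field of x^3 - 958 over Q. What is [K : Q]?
[K : Q] = 6

The roots of x^3 - 958 are ∛958, ω∛958, ω^2∛958 where ω = e^(2πi/3) is a primitive cube root of unity, so K = Q(∛958, ω). Now [Q(∛958):Q] = 3 (since 958 is not a perfect cube, x^3 - 958 is irreducible) and [Q(ω):Q] = 2. Both 2 and 3 divide [K:Q], and [K:Q] ≤ 3·2 = 6, so [K:Q] = 6. (Equivalently: Q(∛958) ⊂ R but ω ∉ R, so [K : Q(∛958)] = 2.)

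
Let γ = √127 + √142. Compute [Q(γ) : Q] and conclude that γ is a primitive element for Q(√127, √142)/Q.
[Q(γ) : Q] = 4 (equivalently, Q(γ) = Q(√127, √142))

Obviously Q(γ) ⊆ Q(√127, √142), and [Q(√127, √142):Q] = 4 (since 127, 142 are distinct squarefree integers > 1 with 18034 not a perfect square). To show equality we compute the minimal polynomial of γ. From γ = √127 + √142: γ^2 = 127 + 2√(18034) + 142 = 269 + 2√(18034), so γ^2 - 269 = 2√(18034); squaring, (γ^2 - 269)^2 = 4·18034, i.e. γ^4 - 538γ^2 + 72361 - 72136 = 0, i.e. γ^4 - 538γ^2 + 225 = 0. So γ is a root of x^4 - 538x^2 + 225. This polynomial is irreducible over Q: it has no rational root (each ±√127 ± √142 is irrational), and any factorization into two quadratics over Q would force √(18034) ∈ Q (pairing opposite roots) or √127, √142 ∈ Q (other pairings), all impossible. Hence [Q(γ):Q] = 4 = [Q(√127, √142):Q], so Q(γ) = Q(√127, √142).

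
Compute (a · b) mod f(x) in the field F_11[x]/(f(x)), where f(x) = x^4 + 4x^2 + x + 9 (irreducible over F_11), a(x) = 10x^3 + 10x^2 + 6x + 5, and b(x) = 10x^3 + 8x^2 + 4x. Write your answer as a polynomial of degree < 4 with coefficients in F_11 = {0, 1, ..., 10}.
a · b ≡ 7x^2 + 6x (mod f(x))

Multiply in F_11[x]: a(x)·b(x) = (10x^3 + 10x^2 + 6x + 5)·(10x^3 + 8x^2 + 4x) = x^6 + 4x^5 + 4x^4 + 6x^3 + 9x^2 + 9x. This has degree ≥ 4, so divide by f(x) over F_11: x^6 + 4x^5 + 4x^4 + 6x^3 + 9x^2 + 9x = (x^2 + 4x)·(x^4 + 4x^2 + x + 9) + (7x^2 + 6x). Hence a·b ≡ 7x^2 + 6x (mod f). (F_11[x]/(f) is a field with 11^4 = 14641 elements since f is irreducible of degree 4.)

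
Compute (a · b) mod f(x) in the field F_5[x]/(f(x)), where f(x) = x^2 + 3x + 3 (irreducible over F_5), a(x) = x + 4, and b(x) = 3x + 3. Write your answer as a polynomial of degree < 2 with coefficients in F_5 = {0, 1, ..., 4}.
a · b ≡ x + 3 (mod f(x))

Multiply in F_5[x]: a(x)·b(x) = (x + 4)·(3x + 3) = 3x^2 + 2. This has degree ≥ 2, so divide by f(x) over F_5: 3x^2 + 2 = (3)·(x^2 + 3x + 3) + (x + 3). Hence a·b ≡ x + 3 (mod f). (F_5[x]/(f) is a field with 5^2 = 25 elements since f is irreducible of degree 2.)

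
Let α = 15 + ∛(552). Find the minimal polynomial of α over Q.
m_α(x) = x^3 - 45x^2 + 675x - 3927

Set β = α - 15 = ∛(552), so β^3 = 552. Then (α - 15)^3 - 552 = 0, i.e. α is a root of g(x) = (x - 15)^3 - 552 = x^3 - 45x^2 + 675x - 3927. Since g(x) = h(x - 15) where h(x) = x^3 - 552, and h is irreducible over Q (because 552 is not a perfect cube, so h has no rational root, and a monic cubic with no rational root is irreducible), g is also irreducible (irreducibility is preserved under the substitution x → x - 15). Hence m_α(x) = x^3 - 45x^2 + 675x - 3927.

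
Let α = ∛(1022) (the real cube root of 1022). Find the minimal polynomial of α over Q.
m_α(x) = x^3 - 1022

α satisfies α^3 = 1022, so x^3 - 1022 annihilates α. By the rational root test, a rational root p/q (in lowest terms) of x^3 - 1022 would satisfy p^3 = 1022 q^3, forcing q = 1 and p^3 = 1022; but 1022 is not a perfect cube, contradiction. A monic cubic over Q with no rational root is irreducible (any nontrivial factorization would include a linear factor). Hence x^3 - 1022 is the minimal polynomial of α, and in particular [Q(α):Q] = 3.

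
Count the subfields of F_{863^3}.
F_{863^3} has 2 subfields

The subfields of F_{p^n} are exactly the fields F_{p^d} for d | n (each is the fixed field of the unique index-d subgroup of Gal(F_{p^n}/F_p) ≅ Z/nZ). The divisors of n = 3 are {1, 3}, giving 2 subfields: F_{863^1}, F_{863^3}.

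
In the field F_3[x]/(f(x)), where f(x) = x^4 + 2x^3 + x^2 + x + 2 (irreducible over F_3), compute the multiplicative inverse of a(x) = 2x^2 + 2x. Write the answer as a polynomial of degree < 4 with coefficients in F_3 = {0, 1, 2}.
a(x)^(-1) ≡ x^3 + 2x + 1 (mod f(x))

Since f is irreducible over F_3, F_3[x]/(f) is a field and a(x) ≠ 0 has an inverse. Apply the extended Euclidean algorithm to f(x) and a(x) in F_3[x]: f(x) = (2x^2 + 2x)·a(x) + (x + 2);  a(x) = (2x + 1)·(x + 2) + (1). The last nonzero remainder is the constant 1 = gcd(f, a) in F_3. Back-substituting through the division chain expresses 1 = s(x)·a(x) + t(x)·f(x) with s(x) ≡ x^3 + 2x + 1 (mod f), so a(x)^(-1) ≡ s(x) = x^3 + 2x + 1 (mod f). Check: (2x^2 + 2x)·(x^3 + 2x + 1) = 2x^5 + 2x^4 + x^3 + 2x ≡ 1 (mod x^4 + 2x^3 + x^2 + x + 2).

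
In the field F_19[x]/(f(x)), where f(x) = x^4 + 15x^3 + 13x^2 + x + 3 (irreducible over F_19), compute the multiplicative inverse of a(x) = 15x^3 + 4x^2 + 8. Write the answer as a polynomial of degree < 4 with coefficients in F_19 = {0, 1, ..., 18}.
a(x)^(-1) ≡ x^3 + 8x^2 + 13x + 15 (mod f(x))

Since f is irreducible over F_19, F_19[x]/(f) is a field and a(x) ≠ 0 has an inverse. Apply the extended Euclidean algorithm to f(x) and a(x) in F_19[x]: f(x) = (14x + 15)·a(x) + (10x^2 + 3x + 16);  a(x) = (11x + 18)·(10x^2 + 3x + 16) + (17x + 5);  (10x^2 + 3x + 16) = (14x + 5)·(17x + 5) + (10). The last nonzero remainder is the constant 10 = gcd(f, a) in F_19. Back-substituting through the division chain expresses 10 = s(x)·a(x) + t(x)·f(x) with s(x) ≡ 10x^3 + 4x^2 + 16x + 17 (mod f), so (10x^3 + 4x^2 + 16x + 17)·a(x) ≡ 10 (mod f). Multiplying by 10^(-1) ≡ 2 in F_19 gives a(x)^(-1) ≡ 2·(10x^3 + 4x^2 + 16x + 17) ≡ x^3 + 8x^2 + 13x + 15 (mod f). Check: (15x^3 + 4x^2 + 8)·(x^3 + 8x^2 + 13x + 15) = 15x^6 + 10x^5 + 18x^4 + 10x^2 + 9x + 6 ≡ 1 (mod x^4 + 15x^3 + 13x^2 + x + 3).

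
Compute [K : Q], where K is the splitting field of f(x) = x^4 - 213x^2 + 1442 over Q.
[K : Q] = 4

Solving the quadratic in x^2: x^2 = (213 ± √(213^2 - 4·1442))/2 = (213 ± √39601)/2 = (213 ± 199)/2, giving x^2 = 7 or x^2 = 206. So f(x) = (x^2 - 7)(x^2 - 206) and the roots of f are ±√7, ±√206. Hence the splitting field is K = Q(√7, √206). Since 7 and 206 are distinct squarefree integers > 1, their product 1442 is not a perfect square, so √206 ∉ Q(√7). By the tower law [K:Q] = [Q(√7,√206):Q(√7)] · [Q(√7):Q] = 2 · 2 = 4.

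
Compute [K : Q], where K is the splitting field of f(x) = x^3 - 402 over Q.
[K : Q] = 6

The roots of x^3 - 402 are ∛402, ω∛402, ω^2∛402 where ω = e^(2πi/3) is a primitive cube root of unity, so K = Q(∛402, ω). Now [Q(∛402):Q] = 3 (since 402 is not a perfect cube, x^3 - 402 is irreducible) and [Q(ω):Q] = 2. Both 2 and 3 divide [K:Q], and [K:Q] ≤ 3·2 = 6, so [K:Q] = 6. (Equivalently: Q(∛402) ⊂ R but ω ∉ R, so [K : Q(∛402)] = 2.)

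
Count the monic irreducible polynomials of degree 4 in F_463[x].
There are 11488463448 monic irreducible polynomials of degree 4 over F_463

Each element of F_{463^4} that lies in no proper subfield is a root of exactly one monic irreducible of degree 4 over F_463, and each such polynomial has 4 distinct roots in F_{463^4}. By Möbius inversion the count is N_463(4) = (1/4) Σ_{d|4} μ(4/d) · 463^d = (1/4)(μ(4)·463^1 + μ(2)·463^2 + μ(1)·463^4) = 45953853792/4 = 11488463448.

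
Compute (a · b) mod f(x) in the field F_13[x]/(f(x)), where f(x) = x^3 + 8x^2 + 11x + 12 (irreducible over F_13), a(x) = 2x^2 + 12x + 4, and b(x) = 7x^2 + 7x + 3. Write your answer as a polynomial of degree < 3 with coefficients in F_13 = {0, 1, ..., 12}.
a · b ≡ 11x^2 + 11x + 11 (mod f(x))

Multiply in F_13[x]: a(x)·b(x) = (2x^2 + 12x + 4)·(7x^2 + 7x + 3) = x^4 + 7x^3 + x^2 + 12x + 12. This has degree ≥ 3, so divide by f(x) over F_13: x^4 + 7x^3 + x^2 + 12x + 12 = (x + 12)·(x^3 + 8x^2 + 11x + 12) + (11x^2 + 11x + 11). Hence a·b ≡ 11x^2 + 11x + 11 (mod f). (F_13[x]/(f) is a field with 13^3 = 2197 elements since f is irreducible of degree 3.)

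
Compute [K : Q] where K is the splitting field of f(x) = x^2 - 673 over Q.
[K : Q] = 2

f(x) = x^2 - 673 factors as (x - √673)(x + √673). The splitting field is K = Q(√673). Since 673 is squarefree and > 1, it is not a perfect square, so x^2 - 673 is irreducible over Q and [Q(√673) : Q] = 2. Hence [K : Q] = 2.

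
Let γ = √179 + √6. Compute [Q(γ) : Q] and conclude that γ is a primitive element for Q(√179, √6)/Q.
[Q(γ) : Q] = 4 (equivalently, Q(γ) = Q(√179, √6))

Obviously Q(γ) ⊆ Q(√179, √6), and [Q(√179, √6):Q] = 4 (since 179, 6 are distinct squarefree integers > 1 with 1074 not a perfect square). To show equality we compute the minimal polynomial of γ. From γ = √179 + √6: γ^2 = 179 + 2√(1074) + 6 = 185 + 2√(1074), so γ^2 - 185 = 2√(1074); squaring, (γ^2 - 185)^2 = 4·1074, i.e. γ^4 - 370γ^2 + 34225 - 4296 = 0, i.e. γ^4 - 370γ^2 + 29929 = 0. So γ is a root of x^4 - 370x^2 + 29929. This polynomial is irreducible over Q: it has no rational root (each ±√179 ± √6 is irrational), and any factorization into two quadratics over Q would force √(1074) ∈ Q (pairing opposite roots) or √179, √6 ∈ Q (other pairings), all impossible. Hence [Q(γ):Q] = 4 = [Q(√179, √6):Q], so Q(γ) = Q(√179, √6).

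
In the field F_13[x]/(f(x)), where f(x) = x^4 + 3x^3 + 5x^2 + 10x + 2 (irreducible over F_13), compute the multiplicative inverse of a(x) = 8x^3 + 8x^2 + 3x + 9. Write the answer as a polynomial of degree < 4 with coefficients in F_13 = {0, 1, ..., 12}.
a(x)^(-1) ≡ 8x^3 + 9x^2 + 10x + 4 (mod f(x))

Since f is irreducible over F_13, F_13[x]/(f) is a field and a(x) ≠ 0 has an inverse. Apply the extended Euclidean algorithm to f(x) and a(x) in F_13[x]: f(x) = (5x + 10)·a(x) + (x^2 + 3);  a(x) = (8x + 8)·(x^2 + 3) + (5x + 11);  (x^2 + 3) = (8x + 11)·(5x + 11) + (12). The last nonzero remainder is the constant 12 = gcd(f, a) in F_13. Back-substituting through the division chain expresses 12 = s(x)·a(x) + t(x)·f(x) with s(x) ≡ 5x^3 + 4x^2 + 3x + 9 (mod f), so (5x^3 + 4x^2 + 3x + 9)·a(x) ≡ 12 (mod f). Multiplying by 12^(-1) ≡ 12 in F_13 gives a(x)^(-1) ≡ 12·(5x^3 + 4x^2 + 3x + 9) ≡ 8x^3 + 9x^2 + 10x + 4 (mod f). Check: (8x^3 + 8x^2 + 3x + 9)·(8x^3 + 9x^2 + 10x + 4) = 12x^6 + 6x^5 + 7x^4 + 3x^3 + 11x + 10 ≡ 1 (mod x^4 + 3x^3 + 5x^2 + 10x + 2).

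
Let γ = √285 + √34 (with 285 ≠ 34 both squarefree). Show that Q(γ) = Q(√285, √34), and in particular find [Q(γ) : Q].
[Q(γ) : Q] = 4 (equivalently, Q(γ) = Q(√285, √34))

Obviously Q(γ) ⊆ Q(√285, √34), and [Q(√285, √34):Q] = 4 (since 285, 34 are distinct squarefree integers > 1 with 9690 not a perfect square). To show equality we compute the minimal polynomial of γ. From γ = √285 + √34: γ^2 = 285 + 2√(9690) + 34 = 319 + 2√(9690), so γ^2 - 319 = 2√(9690); squaring, (γ^2 - 319)^2 = 4·9690, i.e. γ^4 - 638γ^2 + 101761 - 38760 = 0, i.e. γ^4 - 638γ^2 + 63001 = 0. So γ is a root of x^4 - 638x^2 + 63001. This polynomial is irreducible over Q: it has no rational root (each ±√285 ± √34 is irrational), and any factorization into two quadratics over Q would force √(9690) ∈ Q (pairing opposite roots) or √285, √34 ∈ Q (other pairings), all impossible. Hence [Q(γ):Q] = 4 = [Q(√285, √34):Q], so Q(γ) = Q(√285, √34).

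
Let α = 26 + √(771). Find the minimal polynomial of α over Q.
m_α(x) = x^2 - 52x - 95

From α - 26 = √(771), squaring gives (α - 26)^2 = 771, i.e. α^2 - 52α + 676 = 771, so α^2 - 52α - 95 = 0. The discriminant of x^2 - 52x - 95 is (-52)^2 - 4·(-95) = 2704 + 380 = 3084, and 4·(771) is not a perfect square in Q since 771 is squarefree and ≠ 1. Hence x^2 - 52x - 95 is irreducible over Q and is the minimal polynomial of α.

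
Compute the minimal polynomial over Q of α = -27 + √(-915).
m_α(x) = x^2 + 54x + 1644

From α + 27 = √(-915), squaring gives (α + 27)^2 = -915, i.e. α^2 + 54α + 729 = -915, so α^2 + 54α + 1644 = 0. The discriminant of x^2 + 54x + 1644 is (54)^2 - 4·(1644) = 2916 - 6576 = -3660, and 4·(-915) is not a perfect square in Q since -915 is squarefree and ≠ 1. Hence x^2 + 54x + 1644 is irreducible over Q and is the minimal polynomial of α.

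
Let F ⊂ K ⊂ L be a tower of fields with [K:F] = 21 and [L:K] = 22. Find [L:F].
[L:F] = 462

The tower law says that for any tower of field extensions F ⊂ K ⊂ L with finite degrees, [L:F] = [L:K] · [K:F]. Here this gives [L:F] = 22 · 21 = 462.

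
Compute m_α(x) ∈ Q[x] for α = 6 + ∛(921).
m_α(x) = x^3 - 18x^2 + 108x - 1137

Set β = α - 6 = ∛(921), so β^3 = 921. Then (α - 6)^3 - 921 = 0, i.e. α is a root of g(x) = (x - 6)^3 - 921 = x^3 - 18x^2 + 108x - 1137. Since g(x) = h(x - 6) where h(x) = x^3 - 921, and h is irreducible over Q (because 921 is not a perfect cube, so h has no rational root, and a monic cubic with no rational root is irreducible), g is also irreducible (irreducibility is preserved under the substitution x → x - 6). Hence m_α(x) = x^3 - 18x^2 + 108x - 1137.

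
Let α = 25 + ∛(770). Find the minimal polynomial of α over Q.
m_α(x) = x^3 - 75x^2 + 1875x - 16395

Set β = α - 25 = ∛(770), so β^3 = 770. Then (α - 25)^3 - 770 = 0, i.e. α is a root of g(x) = (x - 25)^3 - 770 = x^3 - 75x^2 + 1875x - 16395. Since g(x) = h(x - 25) where h(x) = x^3 - 770, and h is irreducible over Q (because 770 is not a perfect cube, so h has no rational root, and a monic cubic with no rational root is irreducible), g is also irreducible (irreducibility is preserved under the substitution x → x - 25). Hence m_α(x) = x^3 - 75x^2 + 1875x - 16395.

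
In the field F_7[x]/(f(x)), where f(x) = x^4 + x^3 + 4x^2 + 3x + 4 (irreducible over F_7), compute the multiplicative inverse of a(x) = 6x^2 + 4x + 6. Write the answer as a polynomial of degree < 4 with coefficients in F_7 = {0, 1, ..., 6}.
a(x)^(-1) ≡ 2x^3 + 6x^2 + 5x + 4 (mod f(x))

Since f is irreducible over F_7, F_7[x]/(f) is a field and a(x) ≠ 0 has an inverse. Apply the extended Euclidean algorithm to f(x) and a(x) in F_7[x]: f(x) = (6x^2 + 2x + 5)·a(x) + (6x + 2);  a(x) = (x + 5)·(6x + 2) + (3). The last nonzero remainder is the constant 3 = gcd(f, a) in F_7. Back-substituting through the division chain expresses 3 = s(x)·a(x) + t(x)·f(x) with s(x) ≡ 6x^3 + 4x^2 + x + 5 (mod f), so (6x^3 + 4x^2 + x + 5)·a(x) ≡ 3 (mod f). Multiplying by 3^(-1) ≡ 5 in F_7 gives a(x)^(-1) ≡ 5·(6x^3 + 4x^2 + x + 5) ≡ 2x^3 + 6x^2 + 5x + 4 (mod f). Check: (6x^2 + 4x + 6)·(2x^3 + 6x^2 + 5x + 4) = 5x^5 + 2x^4 + 3x^3 + 3x^2 + 4x + 3 ≡ 1 (mod x^4 + x^3 + 4x^2 + 3x + 4).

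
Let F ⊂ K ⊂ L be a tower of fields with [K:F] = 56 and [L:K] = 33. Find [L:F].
[L:F] = 1848

The tower law says that for any tower of field extensions F ⊂ K ⊂ L with finite degrees, [L:F] = [L:K] · [K:F]. Here this gives [L:F] = 33 · 56 = 1848.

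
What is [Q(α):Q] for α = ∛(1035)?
[Q(α):Q] = 3

The minimal polynomial of α is x^3 - 1035, irreducible over Q since 1035 is not a perfect cube (so x^3 - 1035 has no rational root). Hence [Q(α):Q] = deg(m_α) = 3.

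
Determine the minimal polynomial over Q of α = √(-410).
m_α(x) = x^2 + 410

α satisfies α^2 + 410 = 0, so x^2 + 410 annihilates α. Since d = -410 is squarefree and ≠ 1, it is not a perfect square in Q, so x^2 + 410 has no rational root and is therefore irreducible over Q (a degree-2 polynomial over a field is irreducible iff it has no root). Hence m_α(x) = x^2 + 410.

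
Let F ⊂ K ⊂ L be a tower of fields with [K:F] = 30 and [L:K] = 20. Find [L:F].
[L:F] = 600

The tower law says that for any tower of field extensions F ⊂ K ⊂ L with finite degrees, [L:F] = [L:K] · [K:F]. Here this gives [L:F] = 20 · 30 = 600.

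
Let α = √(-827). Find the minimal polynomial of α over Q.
m_α(x) = x^2 + 827

α satisfies α^2 + 827 = 0, so x^2 + 827 annihilates α. Since d = -827 is squarefree and ≠ 1, it is not a perfect square in Q, so x^2 + 827 has no rational root and is therefore irreducible over Q (a degree-2 polynomial over a field is irreducible iff it has no root). Hence m_α(x) = x^2 + 827.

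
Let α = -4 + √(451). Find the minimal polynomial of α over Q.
m_α(x) = x^2 + 8x - 435

From α + 4 = √(451), squaring gives (α + 4)^2 = 451, i.e. α^2 + 8α + 16 = 451, so α^2 + 8α - 435 = 0. The discriminant of x^2 + 8x - 435 is (8)^2 - 4·(-435) = 64 + 1740 = 1804, and 4·(451) is not a perfect square in Q since 451 is squarefree and ≠ 1. Hence x^2 + 8x - 435 is irreducible over Q and is the minimal polynomial of α.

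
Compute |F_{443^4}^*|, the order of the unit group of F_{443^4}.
|F_{443^4}^*| = 38513670000

F_{443^4} has 443^4 = 38513670001 elements; its multiplicative group consists of all nonzero elements, so |F_{443^4}^*| = 38513670001 - 1 = 38513670000. (It is cyclic since any finite subgroup of the multiplicative group of a field is cyclic.)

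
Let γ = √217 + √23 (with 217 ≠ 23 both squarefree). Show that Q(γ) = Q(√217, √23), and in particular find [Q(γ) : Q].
[Q(γ) : Q] = 4 (equivalently, Q(γ) = Q(√217, √23))

Obviously Q(γ) ⊆ Q(√217, √23), and [Q(√217, √23):Q] = 4 (since 217, 23 are distinct squarefree integers > 1 with 4991 not a perfect square). To show equality we compute the minimal polynomial of γ. From γ = √217 + √23: γ^2 = 217 + 2√(4991) + 23 = 240 + 2√(4991), so γ^2 - 240 = 2√(4991); squaring, (γ^2 - 240)^2 = 4·4991, i.e. γ^4 - 480γ^2 + 57600 - 19964 = 0, i.e. γ^4 - 480γ^2 + 37636 = 0. So γ is a root of x^4 - 480x^2 + 37636. This polynomial is irreducible over Q: it has no rational root (each ±√217 ± √23 is irrational), and any factorization into two quadratics over Q would force √(4991) ∈ Q (pairing opposite roots) or √217, √23 ∈ Q (other pairings), all impossible. Hence [Q(γ):Q] = 4 = [Q(√217, √23):Q], so Q(γ) = Q(√217, √23).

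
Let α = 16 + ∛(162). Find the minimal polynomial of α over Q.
m_α(x) = x^3 - 48x^2 + 768x - 4258

Set β = α - 16 = ∛(162), so β^3 = 162. Then (α - 16)^3 - 162 = 0, i.e. α is a root of g(x) = (x - 16)^3 - 162 = x^3 - 48x^2 + 768x - 4258. Since g(x) = h(x - 16) where h(x) = x^3 - 162, and h is irreducible over Q (because 162 is not a perfect cube, so h has no rational root, and a monic cubic with no rational root is irreducible), g is also irreducible (irreducibility is preserved under the substitution x → x - 16). Hence m_α(x) = x^3 - 48x^2 + 768x - 4258.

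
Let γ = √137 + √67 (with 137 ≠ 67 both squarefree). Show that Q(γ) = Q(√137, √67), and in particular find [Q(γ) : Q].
[Q(γ) : Q] = 4 (equivalently, Q(γ) = Q(√137, √67))

Obviously Q(γ) ⊆ Q(√137, √67), and [Q(√137, √67):Q] = 4 (since 137, 67 are distinct squarefree integers > 1 with 9179 not a perfect square). To show equality we compute the minimal polynomial of γ. From γ = √137 + √67: γ^2 = 137 + 2√(9179) + 67 = 204 + 2√(9179), so γ^2 - 204 = 2√(9179); squaring, (γ^2 - 204)^2 = 4·9179, i.e. γ^4 - 408γ^2 + 41616 - 36716 = 0, i.e. γ^4 - 408γ^2 + 4900 = 0. So γ is a root of x^4 - 408x^2 + 4900. This polynomial is irreducible over Q: it has no rational root (each ±√137 ± √67 is irrational), and any factorization into two quadratics over Q would force √(9179) ∈ Q (pairing opposite roots) or √137, √67 ∈ Q (other pairings), all impossible. Hence [Q(γ):Q] = 4 = [Q(√137, √67):Q], so Q(γ) = Q(√137, √67).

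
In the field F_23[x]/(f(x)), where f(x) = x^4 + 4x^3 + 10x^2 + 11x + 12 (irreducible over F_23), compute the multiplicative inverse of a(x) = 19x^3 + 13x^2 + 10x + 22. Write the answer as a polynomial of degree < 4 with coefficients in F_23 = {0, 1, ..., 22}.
a(x)^(-1) ≡ 8x^3 + 7x^2 + 20x + 6 (mod f(x))

Since f is irreducible over F_23, F_23[x]/(f) is a field and a(x) ≠ 0 has an inverse. Apply the extended Euclidean algorithm to f(x) and a(x) in F_23[x]: f(x) = (17x + 14)·a(x) + (3x^2 + 3x + 3);  a(x) = (14x + 21)·(3x^2 + 3x + 3) + (20x + 5);  (3x^2 + 3x + 3) = (22x + 5)·(20x + 5) + (1). The last nonzero remainder is the constant 1 = gcd(f, a) in F_23. Back-substituting through the division chain expresses 1 = s(x)·a(x) + t(x)·f(x) with s(x) ≡ 8x^3 + 7x^2 + 20x + 6 (mod f), so a(x)^(-1) ≡ s(x) = 8x^3 + 7x^2 + 20x + 6 (mod f). Check: (19x^3 + 13x^2 + 10x + 22)·(8x^3 + 7x^2 + 20x + 6) = 14x^6 + 7x^5 + 22x^4 + 22x^3 + 18x^2 + 17x + 17 ≡ 1 (mod x^4 + 4x^3 + 10x^2 + 11x + 12).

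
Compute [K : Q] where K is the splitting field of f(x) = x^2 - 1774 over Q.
[K : Q] = 2

f(x) = x^2 - 1774 factors as (x - √1774)(x + √1774). The splitting field is K = Q(√1774). Since 1774 is squarefree and > 1, it is not a perfect square, so x^2 - 1774 is irreducible over Q and [Q(√1774) : Q] = 2. Hence [K : Q] = 2.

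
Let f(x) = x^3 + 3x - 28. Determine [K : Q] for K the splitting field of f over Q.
[K : Q] = 6

By the rational root test, any rational root of the monic integer polynomial f(x) = x^3 + 3x - 28 must be an integer dividing the constant term -28, i.e. one of ±{1, 2, 4, 7, 14, 28}. Evaluating: f(1) = -24, f(-1) = -32, f(2) = -14, f(-2) = -42, f(4) = 48, f(-4) = -104, f(7) = 336, f(-7) = -392, f(14) = 2758, f(-14) = -2814, f(28) = 22008, f(-28) = -22064; none is 0, so f has no rational root and is therefore irreducible over Q (a cubic with no linear factor over a field is irreducible). For an irreducible cubic, the Galois group is A_3 or S_3 according as the discriminant disc(f) = -4a^3 - 27b^2 = -4·(3)^3 - 27·(-28)^2 = -21276 is or is not a square in Q. Here disc(f) = -21276 is not a perfect square in Q, so the Galois group of f over Q is not contained in A_3 and must be all of S_3. The splitting field has degree |S_3| = 6 over Q, so [K : Q] = 6.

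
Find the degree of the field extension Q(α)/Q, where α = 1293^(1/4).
[Q(α):Q] = 4

α is a root of x^4 - 1293. By Eisenstein's criterion at the prime p = 3 (which divides the constant term 1293 but p^2 = 9 does not, since 1293 is squarefree), x^4 - 1293 is irreducible over Q. Hence [Q(α):Q] = 4.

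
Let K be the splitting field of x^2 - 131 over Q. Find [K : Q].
[K : Q] = 2

f(x) = x^2 - 131 factors as (x - √131)(x + √131). The splitting field is K = Q(√131). Since 131 is squarefree and > 1, it is not a perfect square, so x^2 - 131 is irreducible over Q and [Q(√131) : Q] = 2. Hence [K : Q] = 2.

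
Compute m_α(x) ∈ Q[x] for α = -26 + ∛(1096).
m_α(x) = x^3 + 78x^2 + 2028x + 16480

Set β = α + 26 = ∛(1096), so β^3 = 1096. Then (α + 26)^3 - 1096 = 0, i.e. α is a root of g(x) = (x + 26)^3 - 1096 = x^3 + 78x^2 + 2028x + 16480. Since g(x) = h(x + 26) where h(x) = x^3 - 1096, and h is irreducible over Q (because 1096 is not a perfect cube, so h has no rational root, and a monic cubic with no rational root is irreducible), g is also irreducible (irreducibility is preserved under the substitution x → x + 26). Hence m_α(x) = x^3 + 78x^2 + 2028x + 16480.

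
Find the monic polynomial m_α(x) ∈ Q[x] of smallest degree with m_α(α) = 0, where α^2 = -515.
m_α(x) = x^2 + 515

α satisfies α^2 + 515 = 0, so x^2 + 515 annihilates α. Since d = -515 is squarefree and ≠ 1, it is not a perfect square in Q, so x^2 + 515 has no rational root and is therefore irreducible over Q (a degree-2 polynomial over a field is irreducible iff it has no root). Hence m_α(x) = x^2 + 515.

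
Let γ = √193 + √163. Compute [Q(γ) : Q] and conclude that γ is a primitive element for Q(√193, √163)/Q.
[Q(γ) : Q] = 4 (equivalently, Q(γ) = Q(√193, √163))

Obviously Q(γ) ⊆ Q(√193, √163), and [Q(√193, √163):Q] = 4 (since 193, 163 are distinct squarefree integers > 1 with 31459 not a perfect square). To show equality we compute the minimal polynomial of γ. From γ = √193 + √163: γ^2 = 193 + 2√(31459) + 163 = 356 + 2√(31459), so γ^2 - 356 = 2√(31459); squaring, (γ^2 - 356)^2 = 4·31459, i.e. γ^4 - 712γ^2 + 126736 - 125836 = 0, i.e. γ^4 - 712γ^2 + 900 = 0. So γ is a root of x^4 - 712x^2 + 900. This polynomial is irreducible over Q: it has no rational root (each ±√193 ± √163 is irrational), and any factorization into two quadratics over Q would force √(31459) ∈ Q (pairing opposite roots) or √193, √163 ∈ Q (other pairings), all impossible. Hence [Q(γ):Q] = 4 = [Q(√193, √163):Q], so Q(γ) = Q(√193, √163).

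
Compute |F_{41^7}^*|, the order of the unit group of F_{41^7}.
|F_{41^7}^*| = 194754273880

F_{41^7} has 41^7 = 194754273881 elements; its multiplicative group consists of all nonzero elements, so |F_{41^7}^*| = 194754273881 - 1 = 194754273880. (It is cyclic since any finite subgroup of the multiplicative group of a field is cyclic.)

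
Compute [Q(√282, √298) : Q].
[Q(√282, √298) : Q] = 4

[Q(√282):Q] = 2 (min poly x^2 - 282, irreducible since 282 is squarefree > 1). For the top step, suppose √298 ∈ Q(√282), say √298 = c + d√282 with c, d ∈ Q. Squaring: 298 = c^2 + 282d^2 + 2cd√282. Since √282 ∉ Q this forces 2cd = 0. If d = 0 then √298 = c ∈ Q, contradicting 298 squarefree > 1. If c = 0 then 298 = 282d^2, so 282·298 = (282d)^2 is a perfect square in Q — but 282·298 = 84036 is not a perfect square (since 282 and 298 are distinct squarefree integers). Contradiction. Hence √298 ∉ Q(√282), so x^2 - 298 stays irreducible over Q(√282) and [Q(√282, √298) : Q(√282)] = 2. By the tower law, [Q(√282, √298) : Q] = 2 · 2 = 4.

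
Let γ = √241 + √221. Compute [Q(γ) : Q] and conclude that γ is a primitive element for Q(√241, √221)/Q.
[Q(γ) : Q] = 4 (equivalently, Q(γ) = Q(√241, √221))

Obviously Q(γ) ⊆ Q(√241, √221), and [Q(√241, √221):Q] = 4 (since 241, 221 are distinct squarefree integers > 1 with 53261 not a perfect square). To show equality we compute the minimal polynomial of γ. From γ = √241 + √221: γ^2 = 241 + 2√(53261) + 221 = 462 + 2√(53261), so γ^2 - 462 = 2√(53261); squaring, (γ^2 - 462)^2 = 4·53261, i.e. γ^4 - 924γ^2 + 213444 - 213044 = 0, i.e. γ^4 - 924γ^2 + 400 = 0. So γ is a root of x^4 - 924x^2 + 400. This polynomial is irreducible over Q: it has no rational root (each ±√241 ± √221 is irrational), and any factorization into two quadratics over Q would force √(53261) ∈ Q (pairing opposite roots) or √241, √221 ∈ Q (other pairings), all impossible. Hence [Q(γ):Q] = 4 = [Q(√241, √221):Q], so Q(γ) = Q(√241, √221).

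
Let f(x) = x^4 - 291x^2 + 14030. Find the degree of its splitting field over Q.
[K : Q] = 4

Solving the quadratic in x^2: x^2 = (291 ± √(291^2 - 4·14030))/2 = (291 ± √28561)/2 = (291 ± 169)/2, giving x^2 = 230 or x^2 = 61. So f(x) = (x^2 - 230)(x^2 - 61) and the roots of f are ±√230, ±√61. Hence the splitting field is K = Q(√230, √61). Since 230 and 61 are distinct squarefree integers > 1, their product 14030 is not a perfect square, so √61 ∉ Q(√230). By the tower law [K:Q] = [Q(√230,√61):Q(√230)] · [Q(√230):Q] = 2 · 2 = 4.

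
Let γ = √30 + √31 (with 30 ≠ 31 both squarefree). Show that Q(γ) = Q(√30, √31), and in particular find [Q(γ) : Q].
[Q(γ) : Q] = 4 (equivalently, Q(γ) = Q(√30, √31))

Obviously Q(γ) ⊆ Q(√30, √31), and [Q(√30, √31):Q] = 4 (since 30, 31 are distinct squarefree integers > 1 with 930 not a perfect square). To show equality we compute the minimal polynomial of γ. From γ = √30 + √31: γ^2 = 30 + 2√(930) + 31 = 61 + 2√(930), so γ^2 - 61 = 2√(930); squaring, (γ^2 - 61)^2 = 4·930, i.e. γ^4 - 122γ^2 + 3721 - 3720 = 0, i.e. γ^4 - 122γ^2 + 1 = 0. So γ is a root of x^4 - 122x^2 + 1. This polynomial is irreducible over Q: it has no rational root (each ±√30 ± √31 is irrational), and any factorization into two quadratics over Q would force √(930) ∈ Q (pairing opposite roots) or √30, √31 ∈ Q (other pairings), all impossible. Hence [Q(γ):Q] = 4 = [Q(√30, √31):Q], so Q(γ) = Q(√30, √31).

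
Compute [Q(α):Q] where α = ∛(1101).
[Q(α):Q] = 3

The minimal polynomial of α is x^3 - 1101, irreducible over Q since 1101 is not a perfect cube (so x^3 - 1101 has no rational root). Hence [Q(α):Q] = deg(m_α) = 3.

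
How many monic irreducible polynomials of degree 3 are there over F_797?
There are 168753592 monic irreducible polynomials of degree 3 over F_797

Each element of F_{797^3} that lies in no proper subfield is a root of exactly one monic irreducible of degree 3 over F_797, and each such polynomial has 3 distinct roots in F_{797^3}. By Möbius inversion the count is N_797(3) = (1/3) Σ_{d|3} μ(3/d) · 797^d = (1/3)(μ(3)·797^1 + μ(1)·797^3) = 506260776/3 = 168753592.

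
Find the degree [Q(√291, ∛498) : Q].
[Q(√291, ∛498) : Q] = 6

Let L = Q(√291, ∛498). Since Q(√291) ⊂ L and [Q(√291):Q] = 2, the tower law gives 2 | [L:Q]. Likewise Q(∛498) ⊂ L with [Q(∛498):Q] = 3 (because 498 is not a perfect cube), so 3 | [L:Q]. As gcd(2,3) = 1, [L:Q] is divisible by 6. Conversely L is generated over Q by √291 and ∛498, so [L:Q] ≤ 2·3 = 6. Therefore [Q(√291, ∛498) : Q] = 6.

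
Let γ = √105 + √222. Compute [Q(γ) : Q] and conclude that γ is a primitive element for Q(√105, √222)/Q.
[Q(γ) : Q] = 4 (equivalently, Q(γ) = Q(√105, √222))

Obviously Q(γ) ⊆ Q(√105, √222), and [Q(√105, √222):Q] = 4 (since 105, 222 are distinct squarefree integers > 1 with 23310 not a perfect square). To show equality we compute the minimal polynomial of γ. From γ = √105 + √222: γ^2 = 105 + 2√(23310) + 222 = 327 + 2√(23310), so γ^2 - 327 = 2√(23310); squaring, (γ^2 - 327)^2 = 4·23310, i.e. γ^4 - 654γ^2 + 106929 - 93240 = 0, i.e. γ^4 - 654γ^2 + 13689 = 0. So γ is a root of x^4 - 654x^2 + 13689. This polynomial is irreducible over Q: it has no rational root (each ±√105 ± √222 is irrational), and any factorization into two quadratics over Q would force √(23310) ∈ Q (pairing opposite roots) or √105, √222 ∈ Q (other pairings), all impossible. Hence [Q(γ):Q] = 4 = [Q(√105, √222):Q], so Q(γ) = Q(√105, √222).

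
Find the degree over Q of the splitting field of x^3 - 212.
[K : Q] = 6

The roots of x^3 - 212 are ∛212, ω∛212, ω^2∛212 where ω = e^(2πi/3) is a primitive cube root of unity, so K = Q(∛212, ω). Now [Q(∛212):Q] = 3 (since 212 is not a perfect cube, x^3 - 212 is irreducible) and [Q(ω):Q] = 2. Both 2 and 3 divide [K:Q], and [K:Q] ≤ 3·2 = 6, so [K:Q] = 6. (Equivalently: Q(∛212) ⊂ R but ω ∉ R, so [K : Q(∛212)] = 2.)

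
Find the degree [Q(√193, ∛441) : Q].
[Q(√193, ∛441) : Q] = 6

Let L = Q(√193, ∛441). Since Q(√193) ⊂ L and [Q(√193):Q] = 2, the tower law gives 2 | [L:Q]. Likewise Q(∛441) ⊂ L with [Q(∛441):Q] = 3 (because 441 is not a perfect cube), so 3 | [L:Q]. As gcd(2,3) = 1, [L:Q] is divisible by 6. Conversely L is generated over Q by √193 and ∛441, so [L:Q] ≤ 2·3 = 6. Therefore [Q(√193, ∛441) : Q] = 6.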